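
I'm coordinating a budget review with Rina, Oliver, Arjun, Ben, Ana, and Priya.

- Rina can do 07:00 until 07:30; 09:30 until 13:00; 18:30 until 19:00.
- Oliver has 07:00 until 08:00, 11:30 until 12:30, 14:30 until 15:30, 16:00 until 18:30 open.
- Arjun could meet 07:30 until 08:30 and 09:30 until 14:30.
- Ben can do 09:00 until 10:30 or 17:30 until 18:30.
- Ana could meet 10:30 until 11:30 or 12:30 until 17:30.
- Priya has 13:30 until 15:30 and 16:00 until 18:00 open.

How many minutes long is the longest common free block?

0

Rina ∩ Oliver: 07:00-07:30, 11:30-12:30.
Rina ∩ Oliver ∩ Arjun: 11:30-12:30.
Rina ∩ Oliver ∩ Arjun ∩ Ben: ∅.
Rina ∩ Oliver ∩ Arjun ∩ Ben ∩ Ana: ∅.
Rina ∩ Oliver ∩ Arjun ∩ Ben ∩ Ana ∩ Priya: ∅.
There is no time when everyone is free.
No common window exists, so the longest block is 0 minutes.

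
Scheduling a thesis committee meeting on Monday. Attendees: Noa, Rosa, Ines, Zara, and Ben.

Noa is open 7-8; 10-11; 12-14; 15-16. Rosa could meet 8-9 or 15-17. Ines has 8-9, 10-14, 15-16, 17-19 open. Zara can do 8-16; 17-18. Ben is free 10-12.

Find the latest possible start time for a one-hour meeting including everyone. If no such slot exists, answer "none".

none

Noa ∩ Rosa: 15:00-16:00.
Noa ∩ Rosa ∩ Ines: 15:00-16:00.
Noa ∩ Rosa ∩ Ines ∩ Zara: 15:00-16:00.
Noa ∩ Rosa ∩ Ines ∩ Zara ∩ Ben: ∅.
There is no time when everyone is free.
No common window is at least 60 minutes long.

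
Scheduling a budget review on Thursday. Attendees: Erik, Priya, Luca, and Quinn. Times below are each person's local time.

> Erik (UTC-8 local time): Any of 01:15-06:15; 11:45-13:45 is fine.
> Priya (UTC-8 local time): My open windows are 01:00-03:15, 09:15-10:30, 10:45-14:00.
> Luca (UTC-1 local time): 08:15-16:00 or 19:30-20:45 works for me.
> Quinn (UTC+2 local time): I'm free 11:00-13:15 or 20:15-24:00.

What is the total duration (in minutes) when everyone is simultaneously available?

195

Erik in UTC: 09:15-14:15, 19:45-21:45 (add 8h to convert from UTC-8).
Priya in UTC: 09:00-11:15, 17:15-18:30, 18:45-22:00 (add 8h to convert from UTC-8).
Luca in UTC: 09:15-17:00, 20:30-21:45 (add 1h to convert from UTC-1).
Quinn in UTC: 09:00-11:15, 18:15-22:00 (subtract 2h to convert from UTC+2).
Erik ∩ Priya: 09:15-11:15, 19:45-21:45.
Erik ∩ Priya ∩ Luca: 09:15-11:15, 20:30-21:45.
Erik ∩ Priya ∩ Luca ∩ Quinn: 09:15-11:15, 20:30-21:45.
Those are the intersection windows.
Summing the common windows: 120 + 75 = 195 minutes.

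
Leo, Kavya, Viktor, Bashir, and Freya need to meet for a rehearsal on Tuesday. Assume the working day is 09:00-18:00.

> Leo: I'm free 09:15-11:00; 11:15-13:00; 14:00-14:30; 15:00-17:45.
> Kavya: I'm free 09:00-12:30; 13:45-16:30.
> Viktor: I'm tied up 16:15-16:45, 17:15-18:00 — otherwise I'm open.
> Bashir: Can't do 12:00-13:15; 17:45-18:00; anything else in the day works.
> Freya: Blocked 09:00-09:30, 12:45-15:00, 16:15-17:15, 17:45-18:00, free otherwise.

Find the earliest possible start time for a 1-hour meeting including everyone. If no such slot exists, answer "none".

Leo free: 09:15-11:00, 11:15-13:00, 14:00-14:30, 15:00-17:45.
Kavya free: 09:00-12:30, 13:45-16:30.
Viktor free: 09:00-16:15, 16:45-17:15 (invert busy blocks within the working day).
Bashir free: 09:00-12:00, 13:15-17:45 (invert busy blocks within the working day).
Freya free: 09:30-12:45, 15:00-16:15, 17:15-17:45 (invert busy blocks within the working day).
Leo ∩ Kavya: 09:15-11:00, 11:15-12:30, 14:00-14:30, 15:00-16:30.
Leo ∩ Kavya ∩ Viktor: 09:15-11:00, 11:15-12:30, 14:00-14:30, 15:00-16:15.
Leo ∩ Kavya ∩ Viktor ∩ Bashir: 09:15-11:00, 11:15-12:00, 14:00-14:30, 15:00-16:15.
Leo ∩ Kavya ∩ Viktor ∩ Bashir ∩ Freya: 09:30-11:00, 11:15-12:00, 15:00-16:15.
Those are the intersection windows.
The first common window of at least 60 minutes is 09:30-11:00, so the earliest start is 09:30.

09:30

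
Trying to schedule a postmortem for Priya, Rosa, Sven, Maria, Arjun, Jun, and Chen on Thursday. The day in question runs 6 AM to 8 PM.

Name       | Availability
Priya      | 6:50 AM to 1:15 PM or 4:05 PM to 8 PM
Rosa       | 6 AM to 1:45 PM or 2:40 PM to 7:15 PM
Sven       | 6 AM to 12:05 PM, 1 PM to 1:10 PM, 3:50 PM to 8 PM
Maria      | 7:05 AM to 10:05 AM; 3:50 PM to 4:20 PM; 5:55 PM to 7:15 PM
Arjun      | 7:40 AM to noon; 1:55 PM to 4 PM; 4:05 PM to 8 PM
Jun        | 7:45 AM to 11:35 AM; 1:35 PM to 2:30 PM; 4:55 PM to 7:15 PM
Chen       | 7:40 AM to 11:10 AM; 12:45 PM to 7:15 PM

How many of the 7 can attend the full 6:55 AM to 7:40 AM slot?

3

Priya, Rosa, and Sven can make the full 06:55-07:40 slot — that's 3.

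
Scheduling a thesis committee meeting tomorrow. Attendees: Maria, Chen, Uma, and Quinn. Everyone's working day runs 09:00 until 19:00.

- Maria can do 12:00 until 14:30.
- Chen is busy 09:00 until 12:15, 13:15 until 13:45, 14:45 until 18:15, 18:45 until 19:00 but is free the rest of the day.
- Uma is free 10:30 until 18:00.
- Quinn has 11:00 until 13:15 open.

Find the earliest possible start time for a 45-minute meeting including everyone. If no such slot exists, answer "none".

Maria free: 12:00-14:30.
Chen free: 12:15-13:15, 13:45-14:45, 18:15-18:45 (invert busy blocks within the working day).
Uma free: 10:30-18:00.
Quinn free: 11:00-13:15.
Maria ∩ Chen: 12:15-13:15, 13:45-14:30.
Maria ∩ Chen ∩ Uma: 12:15-13:15, 13:45-14:30.
Maria ∩ Chen ∩ Uma ∩ Quinn: 12:15-13:15.
The first common window of at least 45 minutes is 12:15-13:15, so the earliest start is 12:15.

12:15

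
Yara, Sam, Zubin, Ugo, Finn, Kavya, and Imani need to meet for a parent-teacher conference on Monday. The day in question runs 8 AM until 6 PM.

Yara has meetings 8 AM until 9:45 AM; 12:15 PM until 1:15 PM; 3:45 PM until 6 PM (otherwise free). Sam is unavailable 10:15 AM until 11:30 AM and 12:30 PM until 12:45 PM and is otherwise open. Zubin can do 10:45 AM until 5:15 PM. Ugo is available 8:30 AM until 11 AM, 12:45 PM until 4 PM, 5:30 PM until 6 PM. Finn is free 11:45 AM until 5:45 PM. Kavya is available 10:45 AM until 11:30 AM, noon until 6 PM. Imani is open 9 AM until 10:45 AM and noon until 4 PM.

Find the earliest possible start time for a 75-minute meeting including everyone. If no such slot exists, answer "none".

Yara free: 09:45-12:15, 13:15-15:45 (invert busy blocks within the working day).
Sam free: 08:00-10:15, 11:30-12:30, 12:45-18:00 (invert busy blocks within the working day).
Zubin free: 10:45-17:15.
Ugo free: 08:30-11:00, 12:45-16:00, 17:30-18:00.
Finn free: 11:45-17:45.
Kavya free: 10:45-11:30, 12:00-18:00.
Imani free: 09:00-10:45, 12:00-16:00.
Yara ∩ Sam: 09:45-10:15, 11:30-12:15, 13:15-15:45.
Yara ∩ Sam ∩ Zubin: 11:30-12:15, 13:15-15:45.
Yara ∩ Sam ∩ Zubin ∩ Ugo: 13:15-15:45.
Yara ∩ Sam ∩ Zubin ∩ Ugo ∩ Finn: 13:15-15:45.
Yara ∩ Sam ∩ Zubin ∩ Ugo ∩ Finn ∩ Kavya: 13:15-15:45.
Yara ∩ Sam ∩ Zubin ∩ Ugo ∩ Finn ∩ Kavya ∩ Imani: 13:15-15:45.
The first common window of at least 75 minutes is 13:15-15:45, so the earliest start is 13:15.

13:15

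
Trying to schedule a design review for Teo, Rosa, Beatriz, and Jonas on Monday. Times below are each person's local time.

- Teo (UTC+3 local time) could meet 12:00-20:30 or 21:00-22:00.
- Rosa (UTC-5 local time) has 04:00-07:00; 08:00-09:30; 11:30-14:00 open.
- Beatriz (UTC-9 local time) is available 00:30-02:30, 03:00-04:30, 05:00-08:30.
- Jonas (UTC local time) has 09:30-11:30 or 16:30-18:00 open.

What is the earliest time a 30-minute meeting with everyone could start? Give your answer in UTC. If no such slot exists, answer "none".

09:30

Teo in UTC: 09:00-17:30, 18:00-19:00 (subtract 3h to convert from UTC+3).
Rosa in UTC: 09:00-12:00, 13:00-14:30, 16:30-19:00 (add 5h to convert from UTC-5).
Beatriz in UTC: 09:30-11:30, 12:00-13:30, 14:00-17:30 (add 9h to convert from UTC-9).
Jonas in UTC: 09:30-11:30, 16:30-18:00.
Teo ∩ Rosa: 09:00-12:00, 13:00-14:30, 16:30-17:30, 18:00-19:00.
Teo ∩ Rosa ∩ Beatriz: 09:30-11:30, 13:00-13:30, 14:00-14:30, 16:30-17:30.
Teo ∩ Rosa ∩ Beatriz ∩ Jonas: 09:30-11:30, 16:30-17:30.
The first common window of at least 30 minutes is 09:30-11:30, so the earliest start is 09:30.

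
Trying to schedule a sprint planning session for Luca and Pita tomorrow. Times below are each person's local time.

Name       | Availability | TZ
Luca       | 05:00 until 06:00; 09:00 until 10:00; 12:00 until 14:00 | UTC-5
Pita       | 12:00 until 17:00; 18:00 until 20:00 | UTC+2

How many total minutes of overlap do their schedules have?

Luca in UTC: 10:00-11:00, 14:00-15:00, 17:00-19:00 (add 5h to convert from UTC-5).
Pita in UTC: 10:00-15:00, 16:00-18:00 (subtract 2h to convert from UTC+2).
Luca ∩ Pita: 10:00-11:00, 14:00-15:00, 17:00-18:00.
Summing the common windows: 60 + 60 + 60 = 180 minutes.

180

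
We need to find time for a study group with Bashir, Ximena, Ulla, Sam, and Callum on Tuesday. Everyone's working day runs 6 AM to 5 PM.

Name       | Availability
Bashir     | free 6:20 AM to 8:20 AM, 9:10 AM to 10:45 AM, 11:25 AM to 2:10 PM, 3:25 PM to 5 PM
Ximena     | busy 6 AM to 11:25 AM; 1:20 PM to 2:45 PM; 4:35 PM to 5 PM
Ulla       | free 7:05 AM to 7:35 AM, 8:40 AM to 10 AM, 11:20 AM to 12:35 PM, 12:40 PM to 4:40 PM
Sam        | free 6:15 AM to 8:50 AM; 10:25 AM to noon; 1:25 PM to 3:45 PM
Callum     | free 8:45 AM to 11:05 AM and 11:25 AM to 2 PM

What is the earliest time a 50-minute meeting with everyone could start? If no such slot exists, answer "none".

Bashir free: 06:20-08:20, 09:10-10:45, 11:25-14:10, 15:25-17:00.
Ximena free: 11:25-13:20, 14:45-16:35 (invert busy blocks within the working day).
Ulla free: 07:05-07:35, 08:40-10:00, 11:20-12:35, 12:40-16:40.
Sam free: 06:15-08:50, 10:25-12:00, 13:25-15:45.
Callum free: 08:45-11:05, 11:25-14:00.
Bashir ∩ Ximena: 11:25-13:20, 15:25-16:35.
Bashir ∩ Ximena ∩ Ulla: 11:25-12:35, 12:40-13:20, 15:25-16:35.
Bashir ∩ Ximena ∩ Ulla ∩ Sam: 11:25-12:00, 15:25-15:45.
Bashir ∩ Ximena ∩ Ulla ∩ Sam ∩ Callum: 11:25-12:00.
So the common availability across everyone is 11:25-12:00.
No common window is at least 50 minutes long.

none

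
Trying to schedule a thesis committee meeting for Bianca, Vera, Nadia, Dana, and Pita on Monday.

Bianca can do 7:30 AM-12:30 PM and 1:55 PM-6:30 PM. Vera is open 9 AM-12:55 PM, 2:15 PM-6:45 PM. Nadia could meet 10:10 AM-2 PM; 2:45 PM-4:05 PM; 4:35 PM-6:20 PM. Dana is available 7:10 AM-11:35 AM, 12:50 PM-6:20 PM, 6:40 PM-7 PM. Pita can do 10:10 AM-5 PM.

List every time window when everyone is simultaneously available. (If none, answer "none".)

10:10-11:35, 14:45-16:05, 16:35-17:00

Bianca ∩ Vera: 09:00-12:30, 14:15-18:30.
Bianca ∩ Vera ∩ Nadia: 10:10-12:30, 14:45-16:05, 16:35-18:20.
Bianca ∩ Vera ∩ Nadia ∩ Dana: 10:10-11:35, 14:45-16:05, 16:35-18:20.
Bianca ∩ Vera ∩ Nadia ∩ Dana ∩ Pita: 10:10-11:35, 14:45-16:05, 16:35-17:00.
Those are the intersection windows.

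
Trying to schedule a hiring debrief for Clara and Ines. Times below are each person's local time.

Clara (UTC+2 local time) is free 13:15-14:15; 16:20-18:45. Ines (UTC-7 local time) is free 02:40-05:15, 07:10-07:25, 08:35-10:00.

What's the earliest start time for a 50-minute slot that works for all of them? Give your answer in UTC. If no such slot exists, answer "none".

Clara in UTC: 11:15-12:15, 14:20-16:45 (subtract 2h to convert from UTC+2).
Ines in UTC: 09:40-12:15, 14:10-14:25, 15:35-17:00 (add 7h to convert from UTC-7).
Clara ∩ Ines: 11:15-12:15, 14:20-14:25, 15:35-16:45.
Those are the intersection windows.
The first common window of at least 50 minutes is 11:15-12:15, so the earliest start is 11:15.

11:15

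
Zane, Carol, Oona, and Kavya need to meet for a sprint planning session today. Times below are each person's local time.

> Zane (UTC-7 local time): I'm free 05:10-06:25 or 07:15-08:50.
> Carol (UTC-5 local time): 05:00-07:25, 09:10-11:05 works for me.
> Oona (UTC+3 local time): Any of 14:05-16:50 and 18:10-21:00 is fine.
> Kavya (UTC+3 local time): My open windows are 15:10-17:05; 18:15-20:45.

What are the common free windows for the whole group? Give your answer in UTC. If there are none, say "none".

Zane in UTC: 12:10-13:25, 14:15-15:50 (add 7h to convert from UTC-7).
Carol in UTC: 10:00-12:25, 14:10-16:05 (add 5h to convert from UTC-5).
Oona in UTC: 11:05-13:50, 15:10-18:00 (subtract 3h to convert from UTC+3).
Kavya in UTC: 12:10-14:05, 15:15-17:45 (subtract 3h to convert from UTC+3).
Zane ∩ Carol: 12:10-12:25, 14:15-15:50.
Zane ∩ Carol ∩ Oona: 12:10-12:25, 15:10-15:50.
Zane ∩ Carol ∩ Oona ∩ Kavya: 12:10-12:25, 15:15-15:50.

12:10-12:25, 15:15-15:50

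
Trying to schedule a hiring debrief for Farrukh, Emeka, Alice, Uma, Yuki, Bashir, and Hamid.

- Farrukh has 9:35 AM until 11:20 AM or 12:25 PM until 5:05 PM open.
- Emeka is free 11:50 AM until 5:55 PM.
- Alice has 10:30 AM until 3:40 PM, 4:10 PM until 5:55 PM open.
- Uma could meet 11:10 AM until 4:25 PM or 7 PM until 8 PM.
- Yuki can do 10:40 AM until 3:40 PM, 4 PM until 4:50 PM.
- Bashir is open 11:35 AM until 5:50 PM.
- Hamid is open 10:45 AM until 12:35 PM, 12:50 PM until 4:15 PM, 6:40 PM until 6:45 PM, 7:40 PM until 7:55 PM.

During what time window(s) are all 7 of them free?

Farrukh ∩ Emeka: 12:25-17:05.
Farrukh ∩ Emeka ∩ Alice: 12:25-15:40, 16:10-17:05.
Farrukh ∩ Emeka ∩ Alice ∩ Uma: 12:25-15:40, 16:10-16:25.
Farrukh ∩ Emeka ∩ Alice ∩ Uma ∩ Yuki: 12:25-15:40, 16:10-16:25.
Farrukh ∩ Emeka ∩ Alice ∩ Uma ∩ Yuki ∩ Bashir: 12:25-15:40, 16:10-16:25.
Farrukh ∩ Emeka ∩ Alice ∩ Uma ∩ Yuki ∩ Bashir ∩ Hamid: 12:25-12:35, 12:50-15:40, 16:10-16:15.
Those are the intersection windows.

12:25-12:35, 12:50-15:40, 16:10-16:15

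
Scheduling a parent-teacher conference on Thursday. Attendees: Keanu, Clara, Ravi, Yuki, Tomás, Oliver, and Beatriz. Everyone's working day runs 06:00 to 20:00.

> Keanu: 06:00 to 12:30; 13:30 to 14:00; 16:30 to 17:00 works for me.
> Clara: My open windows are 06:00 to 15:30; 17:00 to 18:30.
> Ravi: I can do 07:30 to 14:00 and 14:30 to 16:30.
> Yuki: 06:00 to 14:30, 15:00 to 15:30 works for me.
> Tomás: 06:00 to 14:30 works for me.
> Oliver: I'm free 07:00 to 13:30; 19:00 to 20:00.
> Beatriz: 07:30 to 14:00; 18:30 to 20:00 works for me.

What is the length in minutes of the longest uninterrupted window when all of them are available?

Keanu ∩ Clara: 06:00-12:30, 13:30-14:00.
Keanu ∩ Clara ∩ Ravi: 07:30-12:30, 13:30-14:00.
Keanu ∩ Clara ∩ Ravi ∩ Yuki: 07:30-12:30, 13:30-14:00.
Keanu ∩ Clara ∩ Ravi ∩ Yuki ∩ Tomás: 07:30-12:30, 13:30-14:00.
Keanu ∩ Clara ∩ Ravi ∩ Yuki ∩ Tomás ∩ Oliver: 07:30-12:30.
Keanu ∩ Clara ∩ Ravi ∩ Yuki ∩ Tomás ∩ Oliver ∩ Beatriz: 07:30-12:30.
The longest is 07:30-12:30 at 300 minutes.

300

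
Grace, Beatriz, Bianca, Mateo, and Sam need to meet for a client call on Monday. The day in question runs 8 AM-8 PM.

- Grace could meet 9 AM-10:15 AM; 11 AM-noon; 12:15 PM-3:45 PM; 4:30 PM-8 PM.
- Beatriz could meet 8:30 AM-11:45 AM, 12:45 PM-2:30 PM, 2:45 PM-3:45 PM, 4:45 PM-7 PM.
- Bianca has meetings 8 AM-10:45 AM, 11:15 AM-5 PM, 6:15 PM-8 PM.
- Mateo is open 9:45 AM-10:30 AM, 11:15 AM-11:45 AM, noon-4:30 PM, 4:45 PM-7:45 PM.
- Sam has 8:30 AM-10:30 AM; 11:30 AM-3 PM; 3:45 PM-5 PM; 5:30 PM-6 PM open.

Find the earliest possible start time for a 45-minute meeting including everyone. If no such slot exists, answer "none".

Grace free: 09:00-10:15, 11:00-12:00, 12:15-15:45, 16:30-20:00.
Beatriz free: 08:30-11:45, 12:45-14:30, 14:45-15:45, 16:45-19:00.
Bianca free: 10:45-11:15, 17:00-18:15 (invert busy blocks within the working day).
Mateo free: 09:45-10:30, 11:15-11:45, 12:00-16:30, 16:45-19:45.
Sam free: 08:30-10:30, 11:30-15:00, 15:45-17:00, 17:30-18:00.
Grace ∩ Beatriz: 09:00-10:15, 11:00-11:45, 12:45-14:30, 14:45-15:45, 16:45-19:00.
Grace ∩ Beatriz ∩ Bianca: 11:00-11:15, 17:00-18:15.
Grace ∩ Beatriz ∩ Bianca ∩ Mateo: 17:00-18:15.
Grace ∩ Beatriz ∩ Bianca ∩ Mateo ∩ Sam: 17:30-18:00.
No common window is at least 45 minutes long.

none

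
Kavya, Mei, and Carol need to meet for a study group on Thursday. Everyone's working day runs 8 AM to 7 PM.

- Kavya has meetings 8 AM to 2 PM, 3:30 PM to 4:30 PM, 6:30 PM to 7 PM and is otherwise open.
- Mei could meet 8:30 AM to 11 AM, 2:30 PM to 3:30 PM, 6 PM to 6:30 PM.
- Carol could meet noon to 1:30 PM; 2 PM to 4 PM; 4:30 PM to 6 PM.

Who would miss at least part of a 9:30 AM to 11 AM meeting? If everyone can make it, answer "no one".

Kavya free: 14:00-15:30, 16:30-18:30 (invert busy blocks within the working day).
Mei free: 08:30-11:00, 14:30-15:30, 18:00-18:30.
Carol free: 12:00-13:30, 14:00-16:00, 16:30-18:00.
Kavya: not fully free for 09:30-11:00. Mei: free for 09:30-11:00. Carol: not fully free for 09:30-11:00.

Carol, Kavya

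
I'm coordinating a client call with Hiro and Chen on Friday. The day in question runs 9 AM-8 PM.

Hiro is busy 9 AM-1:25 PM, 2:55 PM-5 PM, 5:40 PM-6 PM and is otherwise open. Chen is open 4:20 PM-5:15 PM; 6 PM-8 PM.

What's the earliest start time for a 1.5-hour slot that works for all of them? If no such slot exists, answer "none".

Hiro free: 13:25-14:55, 17:00-17:40, 18:00-20:00 (invert busy blocks within the working day).
Chen free: 16:20-17:15, 18:00-20:00.
Hiro ∩ Chen: 17:00-17:15, 18:00-20:00.
The first common window of at least 90 minutes is 18:00-20:00, so the earliest start is 18:00.

18:00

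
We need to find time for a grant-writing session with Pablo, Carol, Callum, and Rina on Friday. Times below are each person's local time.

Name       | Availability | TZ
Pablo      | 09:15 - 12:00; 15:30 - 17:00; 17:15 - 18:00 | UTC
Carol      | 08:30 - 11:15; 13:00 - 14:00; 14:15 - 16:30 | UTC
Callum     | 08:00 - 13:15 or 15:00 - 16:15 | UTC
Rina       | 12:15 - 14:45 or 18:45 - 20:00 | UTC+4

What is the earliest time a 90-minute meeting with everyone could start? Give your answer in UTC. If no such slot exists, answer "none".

09:15

Pablo in UTC: 09:15-12:00, 15:30-17:00, 17:15-18:00.
Carol in UTC: 08:30-11:15, 13:00-14:00, 14:15-16:30.
Callum in UTC: 08:00-13:15, 15:00-16:15.
Rina in UTC: 08:15-10:45, 14:45-16:00 (subtract 4h to convert from UTC+4).
Pablo ∩ Carol: 09:15-11:15, 15:30-16:30.
Pablo ∩ Carol ∩ Callum: 09:15-11:15, 15:30-16:15.
Pablo ∩ Carol ∩ Callum ∩ Rina: 09:15-10:45, 15:30-16:00.
So the common availability across everyone is 09:15-10:45, 15:30-16:00.
The first common window of at least 90 minutes is 09:15-10:45, so the earliest start is 09:15.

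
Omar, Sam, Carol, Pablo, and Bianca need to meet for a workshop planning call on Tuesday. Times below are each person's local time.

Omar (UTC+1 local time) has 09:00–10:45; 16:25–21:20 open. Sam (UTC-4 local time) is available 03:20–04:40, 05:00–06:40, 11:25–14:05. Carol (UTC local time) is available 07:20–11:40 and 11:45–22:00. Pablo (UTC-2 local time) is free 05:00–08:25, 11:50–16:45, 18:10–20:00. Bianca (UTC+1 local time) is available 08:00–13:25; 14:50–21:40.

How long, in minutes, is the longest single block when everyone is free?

160

Omar in UTC: 08:00-09:45, 15:25-20:20 (subtract 1h to convert from UTC+1).
Sam in UTC: 07:20-08:40, 09:00-10:40, 15:25-18:05 (add 4h to convert from UTC-4).
Carol in UTC: 07:20-11:40, 11:45-22:00.
Pablo in UTC: 07:00-10:25, 13:50-18:45, 20:10-22:00 (add 2h to convert from UTC-2).
Bianca in UTC: 07:00-12:25, 13:50-20:40 (subtract 1h to convert from UTC+1).
Omar ∩ Sam: 08:00-08:40, 09:00-09:45, 15:25-18:05.
Omar ∩ Sam ∩ Carol: 08:00-08:40, 09:00-09:45, 15:25-18:05.
Omar ∩ Sam ∩ Carol ∩ Pablo: 08:00-08:40, 09:00-09:45, 15:25-18:05.
Omar ∩ Sam ∩ Carol ∩ Pablo ∩ Bianca: 08:00-08:40, 09:00-09:45, 15:25-18:05.
So the common availability across everyone is 08:00-08:40, 09:00-09:45, 15:25-18:05.
The longest is 15:25-18:05 at 160 minutes.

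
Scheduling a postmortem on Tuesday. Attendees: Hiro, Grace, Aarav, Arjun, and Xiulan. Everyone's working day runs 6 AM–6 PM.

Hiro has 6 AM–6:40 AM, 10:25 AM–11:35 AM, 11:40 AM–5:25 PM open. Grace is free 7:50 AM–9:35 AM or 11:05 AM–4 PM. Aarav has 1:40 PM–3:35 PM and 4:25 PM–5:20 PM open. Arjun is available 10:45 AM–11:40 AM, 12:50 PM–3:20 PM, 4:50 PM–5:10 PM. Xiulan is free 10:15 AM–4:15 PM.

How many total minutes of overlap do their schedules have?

Hiro ∩ Grace: 11:05-11:35, 11:40-16:00.
Hiro ∩ Grace ∩ Aarav: 13:40-15:35.
Hiro ∩ Grace ∩ Aarav ∩ Arjun: 13:40-15:20.
Hiro ∩ Grace ∩ Aarav ∩ Arjun ∩ Xiulan: 13:40-15:20.
That's a single block of 100 minutes.

100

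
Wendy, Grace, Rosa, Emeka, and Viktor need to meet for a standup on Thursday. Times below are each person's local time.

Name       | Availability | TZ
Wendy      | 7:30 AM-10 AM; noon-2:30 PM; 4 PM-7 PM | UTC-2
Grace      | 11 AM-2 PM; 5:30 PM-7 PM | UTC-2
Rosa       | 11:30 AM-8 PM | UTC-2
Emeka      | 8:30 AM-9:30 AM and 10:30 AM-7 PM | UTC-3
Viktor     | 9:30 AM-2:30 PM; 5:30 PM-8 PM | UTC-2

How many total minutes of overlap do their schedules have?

Wendy in UTC: 09:30-12:00, 14:00-16:30, 18:00-21:00 (add 2h to convert from UTC-2).
Grace in UTC: 13:00-16:00, 19:30-21:00 (add 2h to convert from UTC-2).
Rosa in UTC: 13:30-22:00 (add 2h to convert from UTC-2).
Emeka in UTC: 11:30-12:30, 13:30-22:00 (add 3h to convert from UTC-3).
Viktor in UTC: 11:30-16:30, 19:30-22:00 (add 2h to convert from UTC-2).
Wendy ∩ Grace: 14:00-16:00, 19:30-21:00.
Wendy ∩ Grace ∩ Rosa: 14:00-16:00, 19:30-21:00.
Wendy ∩ Grace ∩ Rosa ∩ Emeka: 14:00-16:00, 19:30-21:00.
Wendy ∩ Grace ∩ Rosa ∩ Emeka ∩ Viktor: 14:00-16:00, 19:30-21:00.
Those are the intersection windows.
Summing the common windows: 120 + 90 = 210 minutes.

210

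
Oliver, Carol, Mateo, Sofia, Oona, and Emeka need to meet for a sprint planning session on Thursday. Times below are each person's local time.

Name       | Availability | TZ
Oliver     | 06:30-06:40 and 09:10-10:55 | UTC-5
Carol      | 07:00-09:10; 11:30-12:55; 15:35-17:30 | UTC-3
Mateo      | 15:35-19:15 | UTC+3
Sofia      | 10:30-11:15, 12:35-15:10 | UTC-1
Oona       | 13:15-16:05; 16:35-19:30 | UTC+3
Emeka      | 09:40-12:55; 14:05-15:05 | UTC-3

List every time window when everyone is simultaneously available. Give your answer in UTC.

14:30-15:55

Oliver in UTC: 11:30-11:40, 14:10-15:55 (add 5h to convert from UTC-5).
Carol in UTC: 10:00-12:10, 14:30-15:55, 18:35-20:30 (add 3h to convert from UTC-3).
Mateo in UTC: 12:35-16:15 (subtract 3h to convert from UTC+3).
Sofia in UTC: 11:30-12:15, 13:35-16:10 (add 1h to convert from UTC-1).
Oona in UTC: 10:15-13:05, 13:35-16:30 (subtract 3h to convert from UTC+3).
Emeka in UTC: 12:40-15:55, 17:05-18:05 (add 3h to convert from UTC-3).
Oliver ∩ Carol: 11:30-11:40, 14:30-15:55.
Oliver ∩ Carol ∩ Mateo: 14:30-15:55.
Oliver ∩ Carol ∩ Mateo ∩ Sofia: 14:30-15:55.
Oliver ∩ Carol ∩ Mateo ∩ Sofia ∩ Oona: 14:30-15:55.
Oliver ∩ Carol ∩ Mateo ∩ Sofia ∩ Oona ∩ Emeka: 14:30-15:55.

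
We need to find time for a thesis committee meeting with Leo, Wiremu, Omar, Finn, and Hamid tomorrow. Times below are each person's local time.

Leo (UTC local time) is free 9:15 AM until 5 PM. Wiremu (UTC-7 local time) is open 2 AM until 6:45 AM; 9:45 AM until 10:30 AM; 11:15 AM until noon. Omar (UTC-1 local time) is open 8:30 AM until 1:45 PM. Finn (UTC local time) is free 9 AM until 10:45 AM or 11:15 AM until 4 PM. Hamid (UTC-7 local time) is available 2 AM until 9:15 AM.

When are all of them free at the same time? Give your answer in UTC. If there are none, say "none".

Leo in UTC: 09:15-17:00.
Wiremu in UTC: 09:00-13:45, 16:45-17:30, 18:15-19:00 (add 7h to convert from UTC-7).
Omar in UTC: 09:30-14:45 (add 1h to convert from UTC-1).
Finn in UTC: 09:00-10:45, 11:15-16:00.
Hamid in UTC: 09:00-16:15 (add 7h to convert from UTC-7).
Leo ∩ Wiremu: 09:15-13:45, 16:45-17:00.
Leo ∩ Wiremu ∩ Omar: 09:30-13:45.
Leo ∩ Wiremu ∩ Omar ∩ Finn: 09:30-10:45, 11:15-13:45.
Leo ∩ Wiremu ∩ Omar ∩ Finn ∩ Hamid: 09:30-10:45, 11:15-13:45.

09:30-10:45, 11:15-13:45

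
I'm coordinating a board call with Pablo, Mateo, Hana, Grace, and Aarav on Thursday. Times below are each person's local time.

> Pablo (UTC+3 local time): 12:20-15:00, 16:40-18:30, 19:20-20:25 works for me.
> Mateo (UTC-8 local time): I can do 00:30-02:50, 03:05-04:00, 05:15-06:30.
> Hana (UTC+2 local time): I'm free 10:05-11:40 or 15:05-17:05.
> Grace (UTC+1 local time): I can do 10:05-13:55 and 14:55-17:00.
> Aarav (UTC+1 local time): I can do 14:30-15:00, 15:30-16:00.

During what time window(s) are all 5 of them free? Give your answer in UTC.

Pablo in UTC: 09:20-12:00, 13:40-15:30, 16:20-17:25 (subtract 3h to convert from UTC+3).
Mateo in UTC: 08:30-10:50, 11:05-12:00, 13:15-14:30 (add 8h to convert from UTC-8).
Hana in UTC: 08:05-09:40, 13:05-15:05 (subtract 2h to convert from UTC+2).
Grace in UTC: 09:05-12:55, 13:55-16:00 (subtract 1h to convert from UTC+1).
Aarav in UTC: 13:30-14:00, 14:30-15:00 (subtract 1h to convert from UTC+1).
Pablo ∩ Mateo: 09:20-10:50, 11:05-12:00, 13:40-14:30.
Pablo ∩ Mateo ∩ Hana: 09:20-09:40, 13:40-14:30.
Pablo ∩ Mateo ∩ Hana ∩ Grace: 09:20-09:40, 13:55-14:30.
Pablo ∩ Mateo ∩ Hana ∩ Grace ∩ Aarav: 13:55-14:00.

13:55-14:00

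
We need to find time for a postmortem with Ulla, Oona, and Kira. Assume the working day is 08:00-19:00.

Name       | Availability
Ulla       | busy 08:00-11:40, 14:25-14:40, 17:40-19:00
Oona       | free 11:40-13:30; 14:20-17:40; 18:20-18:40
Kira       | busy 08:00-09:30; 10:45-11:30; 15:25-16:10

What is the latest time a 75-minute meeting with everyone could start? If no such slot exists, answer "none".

Ulla free: 11:40-14:25, 14:40-17:40 (invert busy blocks within the working day).
Oona free: 11:40-13:30, 14:20-17:40, 18:20-18:40.
Kira free: 09:30-10:45, 11:30-15:25, 16:10-19:00 (invert busy blocks within the working day).
Ulla ∩ Oona: 11:40-13:30, 14:20-14:25, 14:40-17:40.
Ulla ∩ Oona ∩ Kira: 11:40-13:30, 14:20-14:25, 14:40-15:25, 16:10-17:40.
The last common window of at least 75 minutes is 16:10-17:40; a 75-minute meeting can start as late as 16:25 and still end by 17:40.

16:25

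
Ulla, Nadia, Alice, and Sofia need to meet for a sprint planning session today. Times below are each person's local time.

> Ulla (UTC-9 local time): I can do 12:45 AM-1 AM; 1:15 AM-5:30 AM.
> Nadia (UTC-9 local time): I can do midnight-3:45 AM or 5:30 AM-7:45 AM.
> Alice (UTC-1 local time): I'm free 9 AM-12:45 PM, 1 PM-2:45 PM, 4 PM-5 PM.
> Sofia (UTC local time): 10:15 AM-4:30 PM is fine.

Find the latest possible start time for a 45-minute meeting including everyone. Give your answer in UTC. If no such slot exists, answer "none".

12:00

Ulla in UTC: 09:45-10:00, 10:15-14:30 (add 9h to convert from UTC-9).
Nadia in UTC: 09:00-12:45, 14:30-16:45 (add 9h to convert from UTC-9).
Alice in UTC: 10:00-13:45, 14:00-15:45, 17:00-18:00 (add 1h to convert from UTC-1).
Sofia in UTC: 10:15-16:30.
Ulla ∩ Nadia: 09:45-10:00, 10:15-12:45.
Ulla ∩ Nadia ∩ Alice: 10:15-12:45.
Ulla ∩ Nadia ∩ Alice ∩ Sofia: 10:15-12:45.
The last common window of at least 45 minutes is 10:15-12:45; a 45-minute meeting can start as late as 12:00 and still end by 12:45.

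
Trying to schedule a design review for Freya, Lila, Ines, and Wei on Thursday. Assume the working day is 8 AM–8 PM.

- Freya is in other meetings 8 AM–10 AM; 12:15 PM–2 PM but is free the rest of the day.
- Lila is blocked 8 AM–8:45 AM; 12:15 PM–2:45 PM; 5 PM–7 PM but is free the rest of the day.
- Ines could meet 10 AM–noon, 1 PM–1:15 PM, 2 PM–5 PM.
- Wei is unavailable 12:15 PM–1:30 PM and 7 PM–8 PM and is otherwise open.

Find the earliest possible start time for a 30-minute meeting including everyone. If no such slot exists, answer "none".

Freya free: 10:00-12:15, 14:00-20:00 (invert busy blocks within the working day).
Lila free: 08:45-12:15, 14:45-17:00, 19:00-20:00 (invert busy blocks within the working day).
Ines free: 10:00-12:00, 13:00-13:15, 14:00-17:00.
Wei free: 08:00-12:15, 13:30-19:00 (invert busy blocks within the working day).
Freya ∩ Lila: 10:00-12:15, 14:45-17:00, 19:00-20:00.
Freya ∩ Lila ∩ Ines: 10:00-12:00, 14:45-17:00.
Freya ∩ Lila ∩ Ines ∩ Wei: 10:00-12:00, 14:45-17:00.
Those are the intersection windows.
The first common window of at least 30 minutes is 10:00-12:00, so the earliest start is 10:00.

10:00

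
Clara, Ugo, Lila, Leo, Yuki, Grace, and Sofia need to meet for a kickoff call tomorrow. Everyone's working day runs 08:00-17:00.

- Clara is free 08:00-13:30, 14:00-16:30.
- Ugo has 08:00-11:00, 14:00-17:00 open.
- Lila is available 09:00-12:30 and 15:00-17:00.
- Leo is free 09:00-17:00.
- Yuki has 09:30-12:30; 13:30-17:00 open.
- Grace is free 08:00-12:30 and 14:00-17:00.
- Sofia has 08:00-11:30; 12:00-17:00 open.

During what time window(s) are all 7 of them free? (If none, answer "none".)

09:30-11:00, 15:00-16:30

Clara ∩ Ugo: 08:00-11:00, 14:00-16:30.
Clara ∩ Ugo ∩ Lila: 09:00-11:00, 15:00-16:30.
Clara ∩ Ugo ∩ Lila ∩ Leo: 09:00-11:00, 15:00-16:30.
Clara ∩ Ugo ∩ Lila ∩ Leo ∩ Yuki: 09:30-11:00, 15:00-16:30.
Clara ∩ Ugo ∩ Lila ∩ Leo ∩ Yuki ∩ Grace: 09:30-11:00, 15:00-16:30.
Clara ∩ Ugo ∩ Lila ∩ Leo ∩ Yuki ∩ Grace ∩ Sofia: 09:30-11:00, 15:00-16:30.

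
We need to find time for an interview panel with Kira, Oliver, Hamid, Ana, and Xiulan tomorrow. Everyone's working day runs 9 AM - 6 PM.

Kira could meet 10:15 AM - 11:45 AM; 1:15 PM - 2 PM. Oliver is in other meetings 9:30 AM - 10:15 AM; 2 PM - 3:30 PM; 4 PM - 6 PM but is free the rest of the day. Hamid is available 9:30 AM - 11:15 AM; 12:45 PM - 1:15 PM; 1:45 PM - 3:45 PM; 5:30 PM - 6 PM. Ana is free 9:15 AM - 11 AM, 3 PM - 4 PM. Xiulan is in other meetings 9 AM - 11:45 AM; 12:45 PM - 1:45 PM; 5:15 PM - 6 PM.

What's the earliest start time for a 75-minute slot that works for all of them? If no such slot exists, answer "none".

Kira free: 10:15-11:45, 13:15-14:00.
Oliver free: 09:00-09:30, 10:15-14:00, 15:30-16:00 (invert busy blocks within the working day).
Hamid free: 09:30-11:15, 12:45-13:15, 13:45-15:45, 17:30-18:00.
Ana free: 09:15-11:00, 15:00-16:00.
Xiulan free: 11:45-12:45, 13:45-17:15 (invert busy blocks within the working day).
Kira ∩ Oliver: 10:15-11:45, 13:15-14:00.
Kira ∩ Oliver ∩ Hamid: 10:15-11:15, 13:45-14:00.
Kira ∩ Oliver ∩ Hamid ∩ Ana: 10:15-11:00.
Kira ∩ Oliver ∩ Hamid ∩ Ana ∩ Xiulan: ∅.
There is no time when everyone is free.
No common window is at least 75 minutes long.

none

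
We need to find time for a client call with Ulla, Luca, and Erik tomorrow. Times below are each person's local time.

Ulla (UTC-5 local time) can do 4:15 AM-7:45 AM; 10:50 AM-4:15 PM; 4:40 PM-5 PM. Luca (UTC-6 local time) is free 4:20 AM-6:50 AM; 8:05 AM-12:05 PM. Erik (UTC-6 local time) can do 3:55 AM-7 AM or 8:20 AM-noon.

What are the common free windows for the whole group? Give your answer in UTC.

10:20-12:45, 15:50-18:00

Ulla in UTC: 09:15-12:45, 15:50-21:15, 21:40-22:00 (add 5h to convert from UTC-5).
Luca in UTC: 10:20-12:50, 14:05-18:05 (add 6h to convert from UTC-6).
Erik in UTC: 09:55-13:00, 14:20-18:00 (add 6h to convert from UTC-6).
Ulla ∩ Luca: 10:20-12:45, 15:50-18:05.
Ulla ∩ Luca ∩ Erik: 10:20-12:45, 15:50-18:00.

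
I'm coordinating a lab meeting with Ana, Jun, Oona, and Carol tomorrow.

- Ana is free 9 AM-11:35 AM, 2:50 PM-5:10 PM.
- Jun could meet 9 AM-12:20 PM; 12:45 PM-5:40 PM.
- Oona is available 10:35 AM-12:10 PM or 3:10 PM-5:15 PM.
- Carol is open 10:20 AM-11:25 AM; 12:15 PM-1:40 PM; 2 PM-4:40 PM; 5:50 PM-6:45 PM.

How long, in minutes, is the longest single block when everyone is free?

Ana ∩ Jun: 09:00-11:35, 14:50-17:10.
Ana ∩ Jun ∩ Oona: 10:35-11:35, 15:10-17:10.
Ana ∩ Jun ∩ Oona ∩ Carol: 10:35-11:25, 15:10-16:40.
The longest is 15:10-16:40 at 90 minutes.

90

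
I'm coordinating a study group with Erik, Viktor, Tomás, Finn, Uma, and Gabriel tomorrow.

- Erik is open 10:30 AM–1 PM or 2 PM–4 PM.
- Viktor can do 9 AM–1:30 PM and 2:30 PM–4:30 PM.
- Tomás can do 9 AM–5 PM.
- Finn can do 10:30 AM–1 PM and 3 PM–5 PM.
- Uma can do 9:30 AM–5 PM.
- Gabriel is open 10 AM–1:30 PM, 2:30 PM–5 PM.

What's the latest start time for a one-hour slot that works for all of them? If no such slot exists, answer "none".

Erik ∩ Viktor: 10:30-13:00, 14:30-16:00.
Erik ∩ Viktor ∩ Tomás: 10:30-13:00, 14:30-16:00.
Erik ∩ Viktor ∩ Tomás ∩ Finn: 10:30-13:00, 15:00-16:00.
Erik ∩ Viktor ∩ Tomás ∩ Finn ∩ Uma: 10:30-13:00, 15:00-16:00.
Erik ∩ Viktor ∩ Tomás ∩ Finn ∩ Uma ∩ Gabriel: 10:30-13:00, 15:00-16:00.
The last common window of at least 60 minutes is 15:00-16:00; a 60-minute meeting can start as late as 15:00 and still end by 16:00.

15:00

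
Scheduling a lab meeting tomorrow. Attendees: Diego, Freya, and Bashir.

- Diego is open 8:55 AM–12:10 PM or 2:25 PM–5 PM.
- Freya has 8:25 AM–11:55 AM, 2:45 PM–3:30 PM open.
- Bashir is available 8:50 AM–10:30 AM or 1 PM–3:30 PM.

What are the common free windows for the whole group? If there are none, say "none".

Diego ∩ Freya: 08:55-11:55, 14:45-15:30.
Diego ∩ Freya ∩ Bashir: 08:55-10:30, 14:45-15:30.
So the common availability across everyone is 08:55-10:30, 14:45-15:30.

08:55-10:30, 14:45-15:30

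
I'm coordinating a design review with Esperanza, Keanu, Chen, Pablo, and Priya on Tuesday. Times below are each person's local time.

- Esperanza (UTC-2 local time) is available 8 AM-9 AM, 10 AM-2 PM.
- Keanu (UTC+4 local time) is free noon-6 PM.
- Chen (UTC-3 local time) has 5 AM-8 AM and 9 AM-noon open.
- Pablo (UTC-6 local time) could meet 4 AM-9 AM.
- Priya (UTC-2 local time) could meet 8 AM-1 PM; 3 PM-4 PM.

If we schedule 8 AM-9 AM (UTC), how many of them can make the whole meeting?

Esperanza in UTC: 10:00-11:00, 12:00-16:00 (add 2h to convert from UTC-2).
Keanu in UTC: 08:00-14:00 (subtract 4h to convert from UTC+4).
Chen in UTC: 08:00-11:00, 12:00-15:00 (add 3h to convert from UTC-3).
Pablo in UTC: 10:00-15:00 (add 6h to convert from UTC-6).
Priya in UTC: 10:00-15:00, 17:00-18:00 (add 2h to convert from UTC-2).
Keanu and Chen can make the full 08:00-09:00 slot — that's 2.

2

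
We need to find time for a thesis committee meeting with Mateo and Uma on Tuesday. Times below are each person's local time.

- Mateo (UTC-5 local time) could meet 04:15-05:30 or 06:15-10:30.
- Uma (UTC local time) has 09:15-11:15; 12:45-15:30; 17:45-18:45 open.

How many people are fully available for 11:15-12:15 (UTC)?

Mateo in UTC: 09:15-10:30, 11:15-15:30 (add 5h to convert from UTC-5).
Uma in UTC: 09:15-11:15, 12:45-15:30, 17:45-18:45.
Mateo can make the full 11:15-12:15 slot — that's 1.

1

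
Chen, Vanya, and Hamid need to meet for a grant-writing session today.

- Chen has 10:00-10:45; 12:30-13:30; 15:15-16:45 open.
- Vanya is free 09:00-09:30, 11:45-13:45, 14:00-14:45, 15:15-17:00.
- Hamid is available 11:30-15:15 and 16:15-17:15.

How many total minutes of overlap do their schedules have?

90

Chen ∩ Vanya: 12:30-13:30, 15:15-16:45.
Chen ∩ Vanya ∩ Hamid: 12:30-13:30, 16:15-16:45.
Those are the intersection windows.
Summing the common windows: 60 + 30 = 90 minutes.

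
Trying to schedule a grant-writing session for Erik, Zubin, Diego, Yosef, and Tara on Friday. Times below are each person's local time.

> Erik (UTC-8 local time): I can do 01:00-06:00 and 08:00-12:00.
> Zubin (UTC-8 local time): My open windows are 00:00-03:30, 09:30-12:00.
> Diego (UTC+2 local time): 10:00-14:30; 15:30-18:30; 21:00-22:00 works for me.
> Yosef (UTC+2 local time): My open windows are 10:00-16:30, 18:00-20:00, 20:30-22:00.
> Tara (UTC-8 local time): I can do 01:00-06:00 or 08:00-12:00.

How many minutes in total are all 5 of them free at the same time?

210

Erik in UTC: 09:00-14:00, 16:00-20:00 (add 8h to convert from UTC-8).
Zubin in UTC: 08:00-11:30, 17:30-20:00 (add 8h to convert from UTC-8).
Diego in UTC: 08:00-12:30, 13:30-16:30, 19:00-20:00 (subtract 2h to convert from UTC+2).
Yosef in UTC: 08:00-14:30, 16:00-18:00, 18:30-20:00 (subtract 2h to convert from UTC+2).
Tara in UTC: 09:00-14:00, 16:00-20:00 (add 8h to convert from UTC-8).
Erik ∩ Zubin: 09:00-11:30, 17:30-20:00.
Erik ∩ Zubin ∩ Diego: 09:00-11:30, 19:00-20:00.
Erik ∩ Zubin ∩ Diego ∩ Yosef: 09:00-11:30, 19:00-20:00.
Erik ∩ Zubin ∩ Diego ∩ Yosef ∩ Tara: 09:00-11:30, 19:00-20:00.
Summing the common windows: 150 + 60 = 210 minutes.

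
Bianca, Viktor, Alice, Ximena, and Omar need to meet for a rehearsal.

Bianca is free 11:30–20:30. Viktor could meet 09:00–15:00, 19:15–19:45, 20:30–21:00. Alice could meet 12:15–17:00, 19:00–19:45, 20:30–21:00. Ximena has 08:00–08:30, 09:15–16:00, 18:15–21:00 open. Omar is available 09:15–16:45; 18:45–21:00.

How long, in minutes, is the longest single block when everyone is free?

Bianca ∩ Viktor: 11:30-15:00, 19:15-19:45.
Bianca ∩ Viktor ∩ Alice: 12:15-15:00, 19:15-19:45.
Bianca ∩ Viktor ∩ Alice ∩ Ximena: 12:15-15:00, 19:15-19:45.
Bianca ∩ Viktor ∩ Alice ∩ Ximena ∩ Omar: 12:15-15:00, 19:15-19:45.
Those are the intersection windows.
The longest is 12:15-15:00 at 165 minutes.

165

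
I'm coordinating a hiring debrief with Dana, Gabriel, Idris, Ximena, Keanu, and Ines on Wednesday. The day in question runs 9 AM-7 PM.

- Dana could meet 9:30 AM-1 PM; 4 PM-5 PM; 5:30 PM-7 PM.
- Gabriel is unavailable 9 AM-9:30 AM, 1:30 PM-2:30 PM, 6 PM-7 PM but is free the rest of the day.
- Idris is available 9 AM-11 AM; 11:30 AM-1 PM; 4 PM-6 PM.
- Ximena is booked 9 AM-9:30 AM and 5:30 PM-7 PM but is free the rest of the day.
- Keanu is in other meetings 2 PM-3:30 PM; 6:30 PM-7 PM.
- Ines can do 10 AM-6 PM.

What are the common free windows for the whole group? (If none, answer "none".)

10:00-11:00, 11:30-13:00, 16:00-17:00

Dana free: 09:30-13:00, 16:00-17:00, 17:30-19:00.
Gabriel free: 09:30-13:30, 14:30-18:00 (invert busy blocks within the working day).
Idris free: 09:00-11:00, 11:30-13:00, 16:00-18:00.
Ximena free: 09:30-17:30 (invert busy blocks within the working day).
Keanu free: 09:00-14:00, 15:30-18:30 (invert busy blocks within the working day).
Ines free: 10:00-18:00.
Dana ∩ Gabriel: 09:30-13:00, 16:00-17:00, 17:30-18:00.
Dana ∩ Gabriel ∩ Idris: 09:30-11:00, 11:30-13:00, 16:00-17:00, 17:30-18:00.
Dana ∩ Gabriel ∩ Idris ∩ Ximena: 09:30-11:00, 11:30-13:00, 16:00-17:00.
Dana ∩ Gabriel ∩ Idris ∩ Ximena ∩ Keanu: 09:30-11:00, 11:30-13:00, 16:00-17:00.
Dana ∩ Gabriel ∩ Idris ∩ Ximena ∩ Keanu ∩ Ines: 10:00-11:00, 11:30-13:00, 16:00-17:00.
Those are the intersection windows.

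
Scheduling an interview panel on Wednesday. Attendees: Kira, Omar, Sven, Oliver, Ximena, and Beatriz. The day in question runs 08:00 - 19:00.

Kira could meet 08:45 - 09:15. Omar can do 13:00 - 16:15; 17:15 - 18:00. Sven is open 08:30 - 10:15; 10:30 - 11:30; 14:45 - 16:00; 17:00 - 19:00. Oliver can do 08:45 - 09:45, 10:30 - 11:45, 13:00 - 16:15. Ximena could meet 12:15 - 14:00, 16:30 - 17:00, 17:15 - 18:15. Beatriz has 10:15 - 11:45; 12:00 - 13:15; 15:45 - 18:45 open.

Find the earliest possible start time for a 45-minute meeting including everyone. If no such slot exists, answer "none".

none

Kira ∩ Omar: ∅.
Kira ∩ Omar ∩ Sven: ∅.
Kira ∩ Omar ∩ Sven ∩ Oliver: ∅.
Kira ∩ Omar ∩ Sven ∩ Oliver ∩ Ximena: ∅.
Kira ∩ Omar ∩ Sven ∩ Oliver ∩ Ximena ∩ Beatriz: ∅.
There is no time when everyone is free.
No common window is at least 45 minutes long.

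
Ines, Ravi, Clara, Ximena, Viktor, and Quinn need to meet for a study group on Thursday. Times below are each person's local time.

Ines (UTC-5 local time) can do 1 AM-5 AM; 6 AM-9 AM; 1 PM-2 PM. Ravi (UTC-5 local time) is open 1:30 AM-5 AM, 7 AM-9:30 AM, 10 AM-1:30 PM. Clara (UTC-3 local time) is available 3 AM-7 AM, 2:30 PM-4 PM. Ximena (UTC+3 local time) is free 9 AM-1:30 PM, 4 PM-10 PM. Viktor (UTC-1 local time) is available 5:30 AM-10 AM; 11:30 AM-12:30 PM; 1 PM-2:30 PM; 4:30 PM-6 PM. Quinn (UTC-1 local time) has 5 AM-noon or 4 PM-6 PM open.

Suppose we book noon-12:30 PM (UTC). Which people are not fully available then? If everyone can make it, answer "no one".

Clara, Viktor, Ximena

Ines in UTC: 06:00-10:00, 11:00-14:00, 18:00-19:00 (add 5h to convert from UTC-5).
Ravi in UTC: 06:30-10:00, 12:00-14:30, 15:00-18:30 (add 5h to convert from UTC-5).
Clara in UTC: 06:00-10:00, 17:30-19:00 (add 3h to convert from UTC-3).
Ximena in UTC: 06:00-10:30, 13:00-19:00 (subtract 3h to convert from UTC+3).
Viktor in UTC: 06:30-11:00, 12:30-13:30, 14:00-15:30, 17:30-19:00 (add 1h to convert from UTC-1).
Quinn in UTC: 06:00-13:00, 17:00-19:00 (add 1h to convert from UTC-1).
Ines: free for 12:00-12:30. Ravi: free for 12:00-12:30. Clara: not fully free for 12:00-12:30. Ximena: not fully free for 12:00-12:30. Viktor: not fully free for 12:00-12:30. Quinn: free for 12:00-12:30.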